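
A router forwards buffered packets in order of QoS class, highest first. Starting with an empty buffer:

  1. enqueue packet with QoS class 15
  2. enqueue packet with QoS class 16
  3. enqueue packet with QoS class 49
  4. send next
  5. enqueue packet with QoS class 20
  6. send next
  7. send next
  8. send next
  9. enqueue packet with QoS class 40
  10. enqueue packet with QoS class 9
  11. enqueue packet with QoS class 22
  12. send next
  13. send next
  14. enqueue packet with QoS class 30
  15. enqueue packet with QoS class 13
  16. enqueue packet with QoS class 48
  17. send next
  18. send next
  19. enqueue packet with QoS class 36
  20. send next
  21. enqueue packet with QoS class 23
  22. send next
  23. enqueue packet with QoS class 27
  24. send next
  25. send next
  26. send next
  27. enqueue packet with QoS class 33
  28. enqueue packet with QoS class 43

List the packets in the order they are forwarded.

49 → 20 → 16 → 15 → 40 → 22 → 48 → 30 → 36 → 23 → 27 → 13 → 9

insert 15 → {15}
insert 16 → {16, 15}
insert 49 → {49, 16, 15}
send next → 49; now {16, 15}
insert 20 → {20, 16, 15}
send next → 20; now {16, 15}
send next → 16; now {15}
send next → 15; now {}
insert 40 → {40}
insert 9 → {40, 9}
insert 22 → {40, 22, 9}
send next → 40; now {22, 9}
send next → 22; now {9}
insert 30 → {30, 9}
insert 13 → {30, 13, 9}
insert 48 → {48, 30, 13, 9}
send next → 48; now {30, 13, 9}
send next → 30; now {13, 9}
insert 36 → {36, 13, 9}
send next → 36; now {13, 9}
insert 23 → {23, 13, 9}
send next → 23; now {13, 9}
insert 27 → {27, 13, 9}
send next → 27; now {13, 9}
send next → 13; now {9}
send next → 9; now {}
insert 33 → {33}
insert 43 → {43, 33}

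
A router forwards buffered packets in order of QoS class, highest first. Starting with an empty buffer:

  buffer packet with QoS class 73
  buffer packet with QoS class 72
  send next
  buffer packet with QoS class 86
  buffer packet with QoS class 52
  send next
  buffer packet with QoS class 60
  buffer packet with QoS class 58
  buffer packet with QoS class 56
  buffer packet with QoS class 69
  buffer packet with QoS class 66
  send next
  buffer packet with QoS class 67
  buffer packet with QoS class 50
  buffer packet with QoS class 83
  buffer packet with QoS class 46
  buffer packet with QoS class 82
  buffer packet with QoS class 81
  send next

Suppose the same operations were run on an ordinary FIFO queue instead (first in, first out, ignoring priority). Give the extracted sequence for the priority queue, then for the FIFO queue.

insert 73 → {73}
insert 72 → {73, 72}
send next → 73; now {72}
insert 86 → {86, 72}
insert 52 → {86, 72, 52}
send next → 86; now {72, 52}
insert 60 → {72, 60, 52}
insert 58 → {72, 60, 58, 52}
insert 56 → {72, 60, 58, 56, 52}
insert 69 → {72, 69, 60, 58, 56, 52}
insert 66 → {72, 69, 66, 60, 58, 56, 52}
send next → 72; now {69, 66, 60, 58, 56, 52}
insert 67 → {69, 67, 66, 60, 58, 56, 52}
insert 50 → {69, 67, 66, 60, 58, 56, 52, 50}
insert 83 → {83, 69, 67, 66, 60, 58, 56, 52, 50}
insert 46 → {83, 69, 67, 66, 60, 58, 56, 52, 50, 46}
insert 82 → {83, 82, 69, 67, 66, 60, 58, 56, 52, 50, 46}
insert 81 → {83, 82, 81, 69, 67, 66, 60, 58, 56, 52, 50, 46}
send next → 83; now {82, 81, 69, 67, 66, 60, 58, 56, 52, 50, 46}

priority queue: 73 → 86 → 72 → 83; FIFO queue: [73, 72, 86, 52]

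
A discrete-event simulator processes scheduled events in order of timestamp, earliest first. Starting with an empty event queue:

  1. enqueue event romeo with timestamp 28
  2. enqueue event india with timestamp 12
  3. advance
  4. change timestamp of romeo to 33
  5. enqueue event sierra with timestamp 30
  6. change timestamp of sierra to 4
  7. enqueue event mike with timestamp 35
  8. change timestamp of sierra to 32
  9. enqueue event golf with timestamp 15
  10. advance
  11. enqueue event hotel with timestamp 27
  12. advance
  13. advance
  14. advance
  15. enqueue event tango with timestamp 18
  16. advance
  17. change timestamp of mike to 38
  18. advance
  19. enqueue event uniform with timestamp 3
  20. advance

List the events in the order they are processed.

add romeo (timestamp 28) → {romeo:28}
add india (timestamp 12) → {india:12, romeo:28}
advance → india; now {romeo:28}
update romeo to timestamp 33 → {romeo:33}
add sierra (timestamp 30) → {sierra:30, romeo:33}
update sierra to timestamp 4 → {sierra:4, romeo:33}
add mike (timestamp 35) → {sierra:4, romeo:33, mike:35}
update sierra to timestamp 32 → {sierra:32, romeo:33, mike:35}
add golf (timestamp 15) → {golf:15, sierra:32, romeo:33, mike:35}
advance → golf; now {sierra:32, romeo:33, mike:35}
add hotel (timestamp 27) → {hotel:27, sierra:32, romeo:33, mike:35}
advance → hotel; now {sierra:32, romeo:33, mike:35}
advance → sierra; now {romeo:33, mike:35}
advance → romeo; now {mike:35}
add tango (timestamp 18) → {tango:18, mike:35}
advance → tango; now {mike:35}
update mike to timestamp 38 → {mike:38}
advance → mike; now {}
add uniform (timestamp 3) → {uniform:3}
advance → uniform; now {}

india, golf, hotel, sierra, romeo, tango, mike, uniform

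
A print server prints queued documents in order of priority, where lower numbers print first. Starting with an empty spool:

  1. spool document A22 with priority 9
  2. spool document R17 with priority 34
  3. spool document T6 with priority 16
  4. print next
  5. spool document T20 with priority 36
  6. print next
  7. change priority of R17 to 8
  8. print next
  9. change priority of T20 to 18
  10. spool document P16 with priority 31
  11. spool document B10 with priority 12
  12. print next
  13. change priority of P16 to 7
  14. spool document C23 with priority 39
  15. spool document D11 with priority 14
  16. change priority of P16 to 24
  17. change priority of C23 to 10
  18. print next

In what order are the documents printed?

add A22 (priority 9) → {A22:9}
add R17 (priority 34) → {A22:9, R17:34}
add T6 (priority 16) → {A22:9, T6:16, R17:34}
print next → A22; now {T6:16, R17:34}
add T20 (priority 36) → {T6:16, R17:34, T20:36}
print next → T6; now {R17:34, T20:36}
update R17 to priority 8 → {R17:8, T20:36}
print next → R17; now {T20:36}
update T20 to priority 18 → {T20:18}
add P16 (priority 31) → {T20:18, P16:31}
add B10 (priority 12) → {B10:12, T20:18, P16:31}
print next → B10; now {T20:18, P16:31}
update P16 to priority 7 → {P16:7, T20:18}
add C23 (priority 39) → {P16:7, T20:18, C23:39}
add D11 (priority 14) → {P16:7, D11:14, T20:18, C23:39}
update P16 to priority 24 → {D11:14, T20:18, P16:24, C23:39}
update C23 to priority 10 → {C23:10, D11:14, T20:18, P16:24}
print next → C23; now {D11:14, T20:18, P16:24}

[A22, T6, R17, B10, C23]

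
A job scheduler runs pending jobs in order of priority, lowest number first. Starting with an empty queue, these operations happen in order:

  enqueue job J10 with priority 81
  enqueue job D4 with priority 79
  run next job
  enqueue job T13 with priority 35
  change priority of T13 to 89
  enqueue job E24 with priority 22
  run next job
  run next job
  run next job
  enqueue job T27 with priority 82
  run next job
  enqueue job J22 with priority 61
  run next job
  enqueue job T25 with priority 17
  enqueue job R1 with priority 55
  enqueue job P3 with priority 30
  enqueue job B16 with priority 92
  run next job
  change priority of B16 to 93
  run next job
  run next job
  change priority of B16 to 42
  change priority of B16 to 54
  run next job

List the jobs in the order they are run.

add J10 (priority 81) → {J10:81}
add D4 (priority 79) → {D4:79, J10:81}
run next job → D4; now {J10:81}
add T13 (priority 35) → {T13:35, J10:81}
update T13 to priority 89 → {J10:81, T13:89}
add E24 (priority 22) → {E24:22, J10:81, T13:89}
run next job → E24; now {J10:81, T13:89}
run next job → J10; now {T13:89}
run next job → T13; now {}
add T27 (priority 82) → {T27:82}
run next job → T27; now {}
add J22 (priority 61) → {J22:61}
run next job → J22; now {}
add T25 (priority 17) → {T25:17}
add R1 (priority 55) → {T25:17, R1:55}
add P3 (priority 30) → {T25:17, P3:30, R1:55}
add B16 (priority 92) → {T25:17, P3:30, R1:55, B16:92}
run next job → T25; now {P3:30, R1:55, B16:92}
update B16 to priority 93 → {P3:30, R1:55, B16:93}
run next job → P3; now {R1:55, B16:93}
run next job → R1; now {B16:93}
update B16 to priority 42 → {B16:42}
update B16 to priority 54 → {B16:54}
run next job → B16; now {}

D4, E24, J10, T13, T27, J22, T25, P3, R1, B16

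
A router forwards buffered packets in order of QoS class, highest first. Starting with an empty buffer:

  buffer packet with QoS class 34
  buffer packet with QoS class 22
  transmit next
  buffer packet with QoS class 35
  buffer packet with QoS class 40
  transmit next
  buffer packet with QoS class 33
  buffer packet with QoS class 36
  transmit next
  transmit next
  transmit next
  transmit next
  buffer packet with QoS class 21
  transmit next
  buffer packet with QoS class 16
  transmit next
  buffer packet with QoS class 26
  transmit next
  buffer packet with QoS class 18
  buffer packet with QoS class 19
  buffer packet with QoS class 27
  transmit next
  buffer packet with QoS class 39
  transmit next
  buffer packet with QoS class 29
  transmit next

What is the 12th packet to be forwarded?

29

insert 34 → {34}
insert 22 → {34, 22}
transmit next → 34; now {22}
insert 35 → {35, 22}
insert 40 → {40, 35, 22}
transmit next → 40; now {35, 22}
insert 33 → {35, 33, 22}
insert 36 → {36, 35, 33, 22}
transmit next → 36; now {35, 33, 22}
transmit next → 35; now {33, 22}
transmit next → 33; now {22}
transmit next → 22; now {}
insert 21 → {21}
transmit next → 21; now {}
insert 16 → {16}
transmit next → 16; now {}
insert 26 → {26}
transmit next → 26; now {}
insert 18 → {18}
insert 19 → {19, 18}
insert 27 → {27, 19, 18}
transmit next → 27; now {19, 18}
insert 39 → {39, 19, 18}
transmit next → 39; now {19, 18}
insert 29 → {29, 19, 18}
transmit next → 29; now {19, 18}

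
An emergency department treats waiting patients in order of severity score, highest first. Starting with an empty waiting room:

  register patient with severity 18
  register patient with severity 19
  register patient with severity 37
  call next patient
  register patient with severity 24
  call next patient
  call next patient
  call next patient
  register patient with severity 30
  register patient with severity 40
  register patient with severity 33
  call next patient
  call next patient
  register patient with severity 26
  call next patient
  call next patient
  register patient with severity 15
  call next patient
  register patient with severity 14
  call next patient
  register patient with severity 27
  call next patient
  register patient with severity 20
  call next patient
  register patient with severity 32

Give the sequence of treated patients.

37 → 24 → 19 → 18 → 40 → 33 → 30 → 26 → 15 → 14 → 27 → 20

insert 18 → {18}
insert 19 → {19, 18}
insert 37 → {37, 19, 18}
call next patient → 37; now {19, 18}
insert 24 → {24, 19, 18}
call next patient → 24; now {19, 18}
call next patient → 19; now {18}
call next patient → 18; now {}
insert 30 → {30}
insert 40 → {40, 30}
insert 33 → {40, 33, 30}
call next patient → 40; now {33, 30}
call next patient → 33; now {30}
insert 26 → {30, 26}
call next patient → 30; now {26}
call next patient → 26; now {}
insert 15 → {15}
call next patient → 15; now {}
insert 14 → {14}
call next patient → 14; now {}
insert 27 → {27}
call next patient → 27; now {}
insert 20 → {20}
call next patient → 20; now {}
insert 32 → {32}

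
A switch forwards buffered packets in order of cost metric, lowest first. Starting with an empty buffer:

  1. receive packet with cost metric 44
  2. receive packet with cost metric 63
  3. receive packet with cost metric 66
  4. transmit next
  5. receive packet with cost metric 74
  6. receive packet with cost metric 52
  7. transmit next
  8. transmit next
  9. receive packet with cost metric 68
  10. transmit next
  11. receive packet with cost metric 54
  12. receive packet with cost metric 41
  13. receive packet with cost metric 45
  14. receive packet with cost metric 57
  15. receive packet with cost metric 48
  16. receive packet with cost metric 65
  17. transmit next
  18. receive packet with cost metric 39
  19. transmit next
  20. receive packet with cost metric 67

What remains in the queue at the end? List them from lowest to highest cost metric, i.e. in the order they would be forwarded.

[45, 48, 54, 57, 65, 67, 68, 74]

insert 44 → {44}
insert 63 → {44, 63}
insert 66 → {44, 63, 66}
transmit next → 44; now {63, 66}
insert 74 → {63, 66, 74}
insert 52 → {52, 63, 66, 74}
transmit next → 52; now {63, 66, 74}
transmit next → 63; now {66, 74}
insert 68 → {66, 68, 74}
transmit next → 66; now {68, 74}
insert 54 → {54, 68, 74}
insert 41 → {41, 54, 68, 74}
insert 45 → {41, 45, 54, 68, 74}
insert 57 → {41, 45, 54, 57, 68, 74}
insert 48 → {41, 45, 48, 54, 57, 68, 74}
insert 65 → {41, 45, 48, 54, 57, 65, 68, 74}
transmit next → 41; now {45, 48, 54, 57, 65, 68, 74}
insert 39 → {39, 45, 48, 54, 57, 65, 68, 74}
transmit next → 39; now {45, 48, 54, 57, 65, 68, 74}
insert 67 → {45, 48, 54, 57, 65, 67, 68, 74}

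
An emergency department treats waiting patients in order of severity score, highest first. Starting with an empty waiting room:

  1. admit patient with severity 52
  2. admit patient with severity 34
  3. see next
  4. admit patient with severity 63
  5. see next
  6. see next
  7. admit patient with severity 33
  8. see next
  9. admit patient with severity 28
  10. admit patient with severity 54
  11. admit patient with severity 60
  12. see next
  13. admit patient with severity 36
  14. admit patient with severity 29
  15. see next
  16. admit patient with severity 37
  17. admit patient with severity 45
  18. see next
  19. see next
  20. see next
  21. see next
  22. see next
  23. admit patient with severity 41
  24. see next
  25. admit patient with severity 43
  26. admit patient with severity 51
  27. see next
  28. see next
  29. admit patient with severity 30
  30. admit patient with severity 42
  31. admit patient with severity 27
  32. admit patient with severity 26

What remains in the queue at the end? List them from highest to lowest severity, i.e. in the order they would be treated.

42 → 30 → 27 → 26

insert 52 → {52}
insert 34 → {52, 34}
see next → 52; now {34}
insert 63 → {63, 34}
see next → 63; now {34}
see next → 34; now {}
insert 33 → {33}
see next → 33; now {}
insert 28 → {28}
insert 54 → {54, 28}
insert 60 → {60, 54, 28}
see next → 60; now {54, 28}
insert 36 → {54, 36, 28}
insert 29 → {54, 36, 29, 28}
see next → 54; now {36, 29, 28}
insert 37 → {37, 36, 29, 28}
insert 45 → {45, 37, 36, 29, 28}
see next → 45; now {37, 36, 29, 28}
see next → 37; now {36, 29, 28}
see next → 36; now {29, 28}
see next → 29; now {28}
see next → 28; now {}
insert 41 → {41}
see next → 41; now {}
insert 43 → {43}
insert 51 → {51, 43}
see next → 51; now {43}
see next → 43; now {}
insert 30 → {30}
insert 42 → {42, 30}
insert 27 → {42, 30, 27}
insert 26 → {42, 30, 27, 26}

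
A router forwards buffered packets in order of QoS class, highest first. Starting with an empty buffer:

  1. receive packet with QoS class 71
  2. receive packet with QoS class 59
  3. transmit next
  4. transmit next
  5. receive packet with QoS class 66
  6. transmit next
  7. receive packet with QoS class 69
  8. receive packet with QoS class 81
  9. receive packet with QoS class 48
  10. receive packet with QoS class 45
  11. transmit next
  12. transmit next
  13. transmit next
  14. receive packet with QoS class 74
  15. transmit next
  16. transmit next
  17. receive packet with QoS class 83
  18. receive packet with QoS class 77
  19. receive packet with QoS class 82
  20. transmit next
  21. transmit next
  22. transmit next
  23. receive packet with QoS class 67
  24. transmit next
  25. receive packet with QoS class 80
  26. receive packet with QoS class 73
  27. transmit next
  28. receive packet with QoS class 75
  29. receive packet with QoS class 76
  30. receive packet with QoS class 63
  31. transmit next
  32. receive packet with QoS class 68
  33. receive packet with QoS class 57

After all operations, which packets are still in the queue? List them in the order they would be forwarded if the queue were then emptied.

75 → 73 → 68 → 63 → 57

insert 71 → {71}
insert 59 → {71, 59}
transmit next → 71; now {59}
transmit next → 59; now {}
insert 66 → {66}
transmit next → 66; now {}
insert 69 → {69}
insert 81 → {81, 69}
insert 48 → {81, 69, 48}
insert 45 → {81, 69, 48, 45}
transmit next → 81; now {69, 48, 45}
transmit next → 69; now {48, 45}
transmit next → 48; now {45}
insert 74 → {74, 45}
transmit next → 74; now {45}
transmit next → 45; now {}
insert 83 → {83}
insert 77 → {83, 77}
insert 82 → {83, 82, 77}
transmit next → 83; now {82, 77}
transmit next → 82; now {77}
transmit next → 77; now {}
insert 67 → {67}
transmit next → 67; now {}
insert 80 → {80}
insert 73 → {80, 73}
transmit next → 80; now {73}
insert 75 → {75, 73}
insert 76 → {76, 75, 73}
insert 63 → {76, 75, 73, 63}
transmit next → 76; now {75, 73, 63}
insert 68 → {75, 73, 68, 63}
insert 57 → {75, 73, 68, 63, 57}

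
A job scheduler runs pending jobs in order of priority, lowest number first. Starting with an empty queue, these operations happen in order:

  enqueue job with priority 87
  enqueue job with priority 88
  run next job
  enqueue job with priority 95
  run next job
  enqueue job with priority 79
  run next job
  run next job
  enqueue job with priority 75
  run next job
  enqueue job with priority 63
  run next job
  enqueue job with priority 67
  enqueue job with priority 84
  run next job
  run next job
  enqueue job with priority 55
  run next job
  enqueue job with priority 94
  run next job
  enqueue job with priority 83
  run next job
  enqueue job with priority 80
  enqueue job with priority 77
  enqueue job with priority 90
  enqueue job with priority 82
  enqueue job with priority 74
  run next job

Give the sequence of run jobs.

87 → 88 → 79 → 95 → 75 → 63 → 67 → 84 → 55 → 94 → 83 → 74

insert 87 → {87}
insert 88 → {87, 88}
run next job → 87; now {88}
insert 95 → {88, 95}
run next job → 88; now {95}
insert 79 → {79, 95}
run next job → 79; now {95}
run next job → 95; now {}
insert 75 → {75}
run next job → 75; now {}
insert 63 → {63}
run next job → 63; now {}
insert 67 → {67}
insert 84 → {67, 84}
run next job → 67; now {84}
run next job → 84; now {}
insert 55 → {55}
run next job → 55; now {}
insert 94 → {94}
run next job → 94; now {}
insert 83 → {83}
run next job → 83; now {}
insert 80 → {80}
insert 77 → {77, 80}
insert 90 → {77, 80, 90}
insert 82 → {77, 80, 82, 90}
insert 74 → {74, 77, 80, 82, 90}
run next job → 74; now {77, 80, 82, 90}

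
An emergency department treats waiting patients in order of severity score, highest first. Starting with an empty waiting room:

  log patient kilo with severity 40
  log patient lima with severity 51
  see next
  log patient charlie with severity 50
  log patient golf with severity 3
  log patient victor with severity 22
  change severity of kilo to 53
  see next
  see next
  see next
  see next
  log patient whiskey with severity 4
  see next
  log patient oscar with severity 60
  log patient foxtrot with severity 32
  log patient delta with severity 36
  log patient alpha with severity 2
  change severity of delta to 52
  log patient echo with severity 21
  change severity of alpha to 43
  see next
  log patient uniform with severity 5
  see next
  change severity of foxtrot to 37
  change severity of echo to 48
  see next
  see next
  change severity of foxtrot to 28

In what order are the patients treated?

[lima, kilo, charlie, victor, golf, whiskey, oscar, delta, echo, alpha]

add kilo (severity 40) → {kilo:40}
add lima (severity 51) → {lima:51, kilo:40}
see next → lima; now {kilo:40}
add charlie (severity 50) → {charlie:50, kilo:40}
add golf (severity 3) → {charlie:50, kilo:40, golf:3}
add victor (severity 22) → {charlie:50, kilo:40, victor:22, golf:3}
update kilo to severity 53 → {kilo:53, charlie:50, victor:22, golf:3}
see next → kilo; now {charlie:50, victor:22, golf:3}
see next → charlie; now {victor:22, golf:3}
see next → victor; now {golf:3}
see next → golf; now {}
add whiskey (severity 4) → {whiskey:4}
see next → whiskey; now {}
add oscar (severity 60) → {oscar:60}
add foxtrot (severity 32) → {oscar:60, foxtrot:32}
add delta (severity 36) → {oscar:60, delta:36, foxtrot:32}
add alpha (severity 2) → {oscar:60, delta:36, foxtrot:32, alpha:2}
update delta to severity 52 → {oscar:60, delta:52, foxtrot:32, alpha:2}
add echo (severity 21) → {oscar:60, delta:52, foxtrot:32, echo:21, alpha:2}
update alpha to severity 43 → {oscar:60, delta:52, alpha:43, foxtrot:32, echo:21}
see next → oscar; now {delta:52, alpha:43, foxtrot:32, echo:21}
add uniform (severity 5) → {delta:52, alpha:43, foxtrot:32, echo:21, uniform:5}
see next → delta; now {alpha:43, foxtrot:32, echo:21, uniform:5}
update foxtrot to severity 37 → {alpha:43, foxtrot:37, echo:21, uniform:5}
update echo to severity 48 → {echo:48, alpha:43, foxtrot:37, uniform:5}
see next → echo; now {alpha:43, foxtrot:37, uniform:5}
see next → alpha; now {foxtrot:37, uniform:5}
update foxtrot to severity 28 → {foxtrot:28, uniform:5}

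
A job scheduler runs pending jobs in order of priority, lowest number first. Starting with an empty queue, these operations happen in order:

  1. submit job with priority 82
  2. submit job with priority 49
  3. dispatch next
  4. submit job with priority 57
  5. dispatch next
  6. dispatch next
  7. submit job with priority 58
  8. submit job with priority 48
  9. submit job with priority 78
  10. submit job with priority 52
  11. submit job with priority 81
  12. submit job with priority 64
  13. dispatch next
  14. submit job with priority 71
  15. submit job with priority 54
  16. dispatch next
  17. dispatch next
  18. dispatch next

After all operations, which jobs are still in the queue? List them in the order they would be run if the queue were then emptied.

[64, 71, 78, 81]

insert 82 → {82}
insert 49 → {49, 82}
dispatch next → 49; now {82}
insert 57 → {57, 82}
dispatch next → 57; now {82}
dispatch next → 82; now {}
insert 58 → {58}
insert 48 → {48, 58}
insert 78 → {48, 58, 78}
insert 52 → {48, 52, 58, 78}
insert 81 → {48, 52, 58, 78, 81}
insert 64 → {48, 52, 58, 64, 78, 81}
dispatch next → 48; now {52, 58, 64, 78, 81}
insert 71 → {52, 58, 64, 71, 78, 81}
insert 54 → {52, 54, 58, 64, 71, 78, 81}
dispatch next → 52; now {54, 58, 64, 71, 78, 81}
dispatch next → 54; now {58, 64, 71, 78, 81}
dispatch next → 58; now {64, 71, 78, 81}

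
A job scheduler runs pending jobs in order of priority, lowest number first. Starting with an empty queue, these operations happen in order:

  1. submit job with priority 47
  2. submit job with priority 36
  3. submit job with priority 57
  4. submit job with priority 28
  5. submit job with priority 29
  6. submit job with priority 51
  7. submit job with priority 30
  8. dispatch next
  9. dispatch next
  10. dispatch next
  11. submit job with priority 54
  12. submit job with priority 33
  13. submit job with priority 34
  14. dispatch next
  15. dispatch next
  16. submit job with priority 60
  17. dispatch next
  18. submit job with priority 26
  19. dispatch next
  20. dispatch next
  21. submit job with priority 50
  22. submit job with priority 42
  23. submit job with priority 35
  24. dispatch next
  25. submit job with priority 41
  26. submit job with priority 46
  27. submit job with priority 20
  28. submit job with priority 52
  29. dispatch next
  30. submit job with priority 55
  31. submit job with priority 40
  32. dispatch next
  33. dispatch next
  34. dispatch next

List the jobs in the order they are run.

28, 29, 30, 33, 34, 36, 26, 47, 35, 20, 40, 41, 42

insert 47 → {47}
insert 36 → {36, 47}
insert 57 → {36, 47, 57}
insert 28 → {28, 36, 47, 57}
insert 29 → {28, 29, 36, 47, 57}
insert 51 → {28, 29, 36, 47, 51, 57}
insert 30 → {28, 29, 30, 36, 47, 51, 57}
dispatch next → 28; now {29, 30, 36, 47, 51, 57}
dispatch next → 29; now {30, 36, 47, 51, 57}
dispatch next → 30; now {36, 47, 51, 57}
insert 54 → {36, 47, 51, 54, 57}
insert 33 → {33, 36, 47, 51, 54, 57}
insert 34 → {33, 34, 36, 47, 51, 54, 57}
dispatch next → 33; now {34, 36, 47, 51, 54, 57}
dispatch next → 34; now {36, 47, 51, 54, 57}
insert 60 → {36, 47, 51, 54, 57, 60}
dispatch next → 36; now {47, 51, 54, 57, 60}
insert 26 → {26, 47, 51, 54, 57, 60}
dispatch next → 26; now {47, 51, 54, 57, 60}
dispatch next → 47; now {51, 54, 57, 60}
insert 50 → {50, 51, 54, 57, 60}
insert 42 → {42, 50, 51, 54, 57, 60}
insert 35 → {35, 42, 50, 51, 54, 57, 60}
dispatch next → 35; now {42, 50, 51, 54, 57, 60}
insert 41 → {41, 42, 50, 51, 54, 57, 60}
insert 46 → {41, 42, 46, 50, 51, 54, 57, 60}
insert 20 → {20, 41, 42, 46, 50, 51, 54, 57, 60}
insert 52 → {20, 41, 42, 46, 50, 51, 52, 54, 57, 60}
dispatch next → 20; now {41, 42, 46, 50, 51, 52, 54, 57, 60}
insert 55 → {41, 42, 46, 50, 51, 52, 54, 55, 57, 60}
insert 40 → {40, 41, 42, 46, 50, 51, 52, 54, 55, 57, 60}
dispatch next → 40; now {41, 42, 46, 50, 51, 52, 54, 55, 57, 60}
dispatch next → 41; now {42, 46, 50, 51, 52, 54, 55, 57, 60}
dispatch next → 42; now {46, 50, 51, 52, 54, 55, 57, 60}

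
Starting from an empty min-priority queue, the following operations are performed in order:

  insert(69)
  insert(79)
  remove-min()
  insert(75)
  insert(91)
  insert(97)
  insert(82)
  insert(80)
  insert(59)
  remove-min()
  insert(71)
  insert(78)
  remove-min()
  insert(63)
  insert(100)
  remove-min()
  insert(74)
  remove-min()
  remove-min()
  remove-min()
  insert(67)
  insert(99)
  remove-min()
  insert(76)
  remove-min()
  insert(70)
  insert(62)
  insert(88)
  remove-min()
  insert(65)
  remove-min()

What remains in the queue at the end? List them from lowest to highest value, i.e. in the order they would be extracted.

insert 69 → {69}
insert 79 → {69, 79}
remove-min → 69; now {79}
insert 75 → {75, 79}
insert 91 → {75, 79, 91}
insert 97 → {75, 79, 91, 97}
insert 82 → {75, 79, 82, 91, 97}
insert 80 → {75, 79, 80, 82, 91, 97}
insert 59 → {59, 75, 79, 80, 82, 91, 97}
remove-min → 59; now {75, 79, 80, 82, 91, 97}
insert 71 → {71, 75, 79, 80, 82, 91, 97}
insert 78 → {71, 75, 78, 79, 80, 82, 91, 97}
remove-min → 71; now {75, 78, 79, 80, 82, 91, 97}
insert 63 → {63, 75, 78, 79, 80, 82, 91, 97}
insert 100 → {63, 75, 78, 79, 80, 82, 91, 97, 100}
remove-min → 63; now {75, 78, 79, 80, 82, 91, 97, 100}
insert 74 → {74, 75, 78, 79, 80, 82, 91, 97, 100}
remove-min → 74; now {75, 78, 79, 80, 82, 91, 97, 100}
remove-min → 75; now {78, 79, 80, 82, 91, 97, 100}
remove-min → 78; now {79, 80, 82, 91, 97, 100}
insert 67 → {67, 79, 80, 82, 91, 97, 100}
insert 99 → {67, 79, 80, 82, 91, 97, 99, 100}
remove-min → 67; now {79, 80, 82, 91, 97, 99, 100}
insert 76 → {76, 79, 80, 82, 91, 97, 99, 100}
remove-min → 76; now {79, 80, 82, 91, 97, 99, 100}
insert 70 → {70, 79, 80, 82, 91, 97, 99, 100}
insert 62 → {62, 70, 79, 80, 82, 91, 97, 99, 100}
insert 88 → {62, 70, 79, 80, 82, 88, 91, 97, 99, 100}
remove-min → 62; now {70, 79, 80, 82, 88, 91, 97, 99, 100}
insert 65 → {65, 70, 79, 80, 82, 88, 91, 97, 99, 100}
remove-min → 65; now {70, 79, 80, 82, 88, 91, 97, 99, 100}

[70, 79, 80, 82, 88, 91, 97, 99, 100]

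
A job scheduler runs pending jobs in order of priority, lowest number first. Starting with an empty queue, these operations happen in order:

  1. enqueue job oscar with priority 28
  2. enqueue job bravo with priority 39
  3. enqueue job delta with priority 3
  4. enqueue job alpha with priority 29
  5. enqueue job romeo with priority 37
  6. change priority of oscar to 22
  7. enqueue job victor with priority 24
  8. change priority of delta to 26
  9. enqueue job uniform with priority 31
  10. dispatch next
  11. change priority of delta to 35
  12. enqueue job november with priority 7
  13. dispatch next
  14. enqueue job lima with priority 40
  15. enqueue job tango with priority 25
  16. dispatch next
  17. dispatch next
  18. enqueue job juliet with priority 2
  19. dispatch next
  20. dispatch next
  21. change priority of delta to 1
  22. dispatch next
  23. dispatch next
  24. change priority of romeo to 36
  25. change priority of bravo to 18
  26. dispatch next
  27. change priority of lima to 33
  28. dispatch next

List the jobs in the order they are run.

oscar, november, victor, tango, juliet, alpha, delta, uniform, bravo, lima

add oscar (priority 28) → {oscar:28}
add bravo (priority 39) → {oscar:28, bravo:39}
add delta (priority 3) → {delta:3, oscar:28, bravo:39}
add alpha (priority 29) → {delta:3, oscar:28, alpha:29, bravo:39}
add romeo (priority 37) → {delta:3, oscar:28, alpha:29, romeo:37, bravo:39}
update oscar to priority 22 → {delta:3, oscar:22, alpha:29, romeo:37, bravo:39}
add victor (priority 24) → {delta:3, oscar:22, victor:24, alpha:29, romeo:37, bravo:39}
update delta to priority 26 → {oscar:22, victor:24, delta:26, alpha:29, romeo:37, bravo:39}
add uniform (priority 31) → {oscar:22, victor:24, delta:26, alpha:29, uniform:31, romeo:37, bravo:39}
dispatch next → oscar; now {victor:24, delta:26, alpha:29, uniform:31, romeo:37, bravo:39}
update delta to priority 35 → {victor:24, alpha:29, uniform:31, delta:35, romeo:37, bravo:39}
add november (priority 7) → {november:7, victor:24, alpha:29, uniform:31, delta:35, romeo:37, bravo:39}
dispatch next → november; now {victor:24, alpha:29, uniform:31, delta:35, romeo:37, bravo:39}
add lima (priority 40) → {victor:24, alpha:29, uniform:31, delta:35, romeo:37, bravo:39, lima:40}
add tango (priority 25) → {victor:24, tango:25, alpha:29, uniform:31, delta:35, romeo:37, bravo:39, lima:40}
dispatch next → victor; now {tango:25, alpha:29, uniform:31, delta:35, romeo:37, bravo:39, lima:40}
dispatch next → tango; now {alpha:29, uniform:31, delta:35, romeo:37, bravo:39, lima:40}
add juliet (priority 2) → {juliet:2, alpha:29, uniform:31, delta:35, romeo:37, bravo:39, lima:40}
dispatch next → juliet; now {alpha:29, uniform:31, delta:35, romeo:37, bravo:39, lima:40}
dispatch next → alpha; now {uniform:31, delta:35, romeo:37, bravo:39, lima:40}
update delta to priority 1 → {delta:1, uniform:31, romeo:37, bravo:39, lima:40}
dispatch next → delta; now {uniform:31, romeo:37, bravo:39, lima:40}
dispatch next → uniform; now {romeo:37, bravo:39, lima:40}
update romeo to priority 36 → {romeo:36, bravo:39, lima:40}
update bravo to priority 18 → {bravo:18, romeo:36, lima:40}
dispatch next → bravo; now {romeo:36, lima:40}
update lima to priority 33 → {lima:33, romeo:36}
dispatch next → lima; now {romeo:36}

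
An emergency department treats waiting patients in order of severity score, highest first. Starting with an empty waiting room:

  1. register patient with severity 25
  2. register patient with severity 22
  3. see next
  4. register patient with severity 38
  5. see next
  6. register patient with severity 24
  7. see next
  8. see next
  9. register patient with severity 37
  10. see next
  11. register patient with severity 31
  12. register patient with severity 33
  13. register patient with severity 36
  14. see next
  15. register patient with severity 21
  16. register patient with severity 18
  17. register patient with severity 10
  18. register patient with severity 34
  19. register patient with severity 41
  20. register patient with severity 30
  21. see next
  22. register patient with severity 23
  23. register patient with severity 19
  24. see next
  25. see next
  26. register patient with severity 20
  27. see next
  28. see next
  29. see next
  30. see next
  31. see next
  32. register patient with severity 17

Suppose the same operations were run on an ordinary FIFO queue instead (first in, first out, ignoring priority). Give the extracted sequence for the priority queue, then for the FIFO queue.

insert 25 → {25}
insert 22 → {25, 22}
see next → 25; now {22}
insert 38 → {38, 22}
see next → 38; now {22}
insert 24 → {24, 22}
see next → 24; now {22}
see next → 22; now {}
insert 37 → {37}
see next → 37; now {}
insert 31 → {31}
insert 33 → {33, 31}
insert 36 → {36, 33, 31}
see next → 36; now {33, 31}
insert 21 → {33, 31, 21}
insert 18 → {33, 31, 21, 18}
insert 10 → {33, 31, 21, 18, 10}
insert 34 → {34, 33, 31, 21, 18, 10}
insert 41 → {41, 34, 33, 31, 21, 18, 10}
insert 30 → {41, 34, 33, 31, 30, 21, 18, 10}
see next → 41; now {34, 33, 31, 30, 21, 18, 10}
insert 23 → {34, 33, 31, 30, 23, 21, 18, 10}
insert 19 → {34, 33, 31, 30, 23, 21, 19, 18, 10}
see next → 34; now {33, 31, 30, 23, 21, 19, 18, 10}
see next → 33; now {31, 30, 23, 21, 19, 18, 10}
insert 20 → {31, 30, 23, 21, 20, 19, 18, 10}
see next → 31; now {30, 23, 21, 20, 19, 18, 10}
see next → 30; now {23, 21, 20, 19, 18, 10}
see next → 23; now {21, 20, 19, 18, 10}
see next → 21; now {20, 19, 18, 10}
see next → 20; now {19, 18, 10}
insert 17 → {19, 18, 17, 10}

priority queue: 25 → 38 → 24 → 22 → 37 → 36 → 41 → 34 → 33 → 31 → 30 → 23 → 21 → 20; FIFO queue: 25, 22, 38, 24, 37, 31, 33, 36, 21, 18, 10, 34, 41, 30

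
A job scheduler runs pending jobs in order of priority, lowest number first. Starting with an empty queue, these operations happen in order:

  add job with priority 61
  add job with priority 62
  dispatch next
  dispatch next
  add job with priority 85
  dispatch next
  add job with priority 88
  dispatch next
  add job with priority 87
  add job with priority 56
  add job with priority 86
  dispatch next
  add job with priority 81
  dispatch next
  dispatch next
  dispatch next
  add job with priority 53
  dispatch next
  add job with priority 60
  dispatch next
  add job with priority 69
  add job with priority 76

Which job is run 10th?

60

insert 61 → {61}
insert 62 → {61, 62}
dispatch next → 61; now {62}
dispatch next → 62; now {}
insert 85 → {85}
dispatch next → 85; now {}
insert 88 → {88}
dispatch next → 88; now {}
insert 87 → {87}
insert 56 → {56, 87}
insert 86 → {56, 86, 87}
dispatch next → 56; now {86, 87}
insert 81 → {81, 86, 87}
dispatch next → 81; now {86, 87}
dispatch next → 86; now {87}
dispatch next → 87; now {}
insert 53 → {53}
dispatch next → 53; now {}
insert 60 → {60}
dispatch next → 60; now {}
insert 69 → {69}
insert 76 → {69, 76}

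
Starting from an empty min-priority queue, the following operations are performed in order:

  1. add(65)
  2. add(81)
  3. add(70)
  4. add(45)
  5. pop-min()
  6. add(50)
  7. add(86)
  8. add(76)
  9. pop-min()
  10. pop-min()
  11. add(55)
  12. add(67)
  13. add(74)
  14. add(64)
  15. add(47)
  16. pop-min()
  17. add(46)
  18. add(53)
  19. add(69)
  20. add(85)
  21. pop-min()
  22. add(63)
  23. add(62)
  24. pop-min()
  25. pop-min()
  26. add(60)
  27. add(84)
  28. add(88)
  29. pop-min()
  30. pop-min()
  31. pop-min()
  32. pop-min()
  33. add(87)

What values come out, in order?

insert 65 → {65}
insert 81 → {65, 81}
insert 70 → {65, 70, 81}
insert 45 → {45, 65, 70, 81}
pop-min → 45; now {65, 70, 81}
insert 50 → {50, 65, 70, 81}
insert 86 → {50, 65, 70, 81, 86}
insert 76 → {50, 65, 70, 76, 81, 86}
pop-min → 50; now {65, 70, 76, 81, 86}
pop-min → 65; now {70, 76, 81, 86}
insert 55 → {55, 70, 76, 81, 86}
insert 67 → {55, 67, 70, 76, 81, 86}
insert 74 → {55, 67, 70, 74, 76, 81, 86}
insert 64 → {55, 64, 67, 70, 74, 76, 81, 86}
insert 47 → {47, 55, 64, 67, 70, 74, 76, 81, 86}
pop-min → 47; now {55, 64, 67, 70, 74, 76, 81, 86}
insert 46 → {46, 55, 64, 67, 70, 74, 76, 81, 86}
insert 53 → {46, 53, 55, 64, 67, 70, 74, 76, 81, 86}
insert 69 → {46, 53, 55, 64, 67, 69, 70, 74, 76, 81, 86}
insert 85 → {46, 53, 55, 64, 67, 69, 70, 74, 76, 81, 85, 86}
pop-min → 46; now {53, 55, 64, 67, 69, 70, 74, 76, 81, 85, 86}
insert 63 → {53, 55, 63, 64, 67, 69, 70, 74, 76, 81, 85, 86}
insert 62 → {53, 55, 62, 63, 64, 67, 69, 70, 74, 76, 81, 85, 86}
pop-min → 53; now {55, 62, 63, 64, 67, 69, 70, 74, 76, 81, 85, 86}
pop-min → 55; now {62, 63, 64, 67, 69, 70, 74, 76, 81, 85, 86}
insert 60 → {60, 62, 63, 64, 67, 69, 70, 74, 76, 81, 85, 86}
insert 84 → {60, 62, 63, 64, 67, 69, 70, 74, 76, 81, 84, 85, 86}
insert 88 → {60, 62, 63, 64, 67, 69, 70, 74, 76, 81, 84, 85, 86, 88}
pop-min → 60; now {62, 63, 64, 67, 69, 70, 74, 76, 81, 84, 85, 86, 88}
pop-min → 62; now {63, 64, 67, 69, 70, 74, 76, 81, 84, 85, 86, 88}
pop-min → 63; now {64, 67, 69, 70, 74, 76, 81, 84, 85, 86, 88}
pop-min → 64; now {67, 69, 70, 74, 76, 81, 84, 85, 86, 88}
insert 87 → {67, 69, 70, 74, 76, 81, 84, 85, 86, 87, 88}

45, 50, 65, 47, 46, 53, 55, 60, 62, 63, 64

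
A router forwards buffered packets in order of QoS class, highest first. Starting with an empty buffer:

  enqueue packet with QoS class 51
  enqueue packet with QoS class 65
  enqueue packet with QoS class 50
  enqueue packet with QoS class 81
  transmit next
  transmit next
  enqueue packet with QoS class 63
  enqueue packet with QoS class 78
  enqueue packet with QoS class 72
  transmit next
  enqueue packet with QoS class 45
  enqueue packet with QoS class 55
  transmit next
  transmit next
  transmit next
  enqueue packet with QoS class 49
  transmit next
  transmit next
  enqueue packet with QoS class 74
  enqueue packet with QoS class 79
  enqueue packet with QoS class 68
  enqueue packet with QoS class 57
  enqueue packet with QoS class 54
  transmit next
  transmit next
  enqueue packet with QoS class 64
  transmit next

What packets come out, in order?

insert 51 → {51}
insert 65 → {65, 51}
insert 50 → {65, 51, 50}
insert 81 → {81, 65, 51, 50}
transmit next → 81; now {65, 51, 50}
transmit next → 65; now {51, 50}
insert 63 → {63, 51, 50}
insert 78 → {78, 63, 51, 50}
insert 72 → {78, 72, 63, 51, 50}
transmit next → 78; now {72, 63, 51, 50}
insert 45 → {72, 63, 51, 50, 45}
insert 55 → {72, 63, 55, 51, 50, 45}
transmit next → 72; now {63, 55, 51, 50, 45}
transmit next → 63; now {55, 51, 50, 45}
transmit next → 55; now {51, 50, 45}
insert 49 → {51, 50, 49, 45}
transmit next → 51; now {50, 49, 45}
transmit next → 50; now {49, 45}
insert 74 → {74, 49, 45}
insert 79 → {79, 74, 49, 45}
insert 68 → {79, 74, 68, 49, 45}
insert 57 → {79, 74, 68, 57, 49, 45}
insert 54 → {79, 74, 68, 57, 54, 49, 45}
transmit next → 79; now {74, 68, 57, 54, 49, 45}
transmit next → 74; now {68, 57, 54, 49, 45}
insert 64 → {68, 64, 57, 54, 49, 45}
transmit next → 68; now {64, 57, 54, 49, 45}

[81, 65, 78, 72, 63, 55, 51, 50, 79, 74, 68]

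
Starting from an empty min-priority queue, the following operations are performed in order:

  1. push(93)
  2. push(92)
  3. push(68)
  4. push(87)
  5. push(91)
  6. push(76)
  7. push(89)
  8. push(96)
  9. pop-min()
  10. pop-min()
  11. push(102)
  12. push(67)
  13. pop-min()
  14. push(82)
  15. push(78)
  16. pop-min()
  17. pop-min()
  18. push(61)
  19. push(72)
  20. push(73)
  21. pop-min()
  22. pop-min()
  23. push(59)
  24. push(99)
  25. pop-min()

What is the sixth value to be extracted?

insert 93 → {93}
insert 92 → {92, 93}
insert 68 → {68, 92, 93}
insert 87 → {68, 87, 92, 93}
insert 91 → {68, 87, 91, 92, 93}
insert 76 → {68, 76, 87, 91, 92, 93}
insert 89 → {68, 76, 87, 89, 91, 92, 93}
insert 96 → {68, 76, 87, 89, 91, 92, 93, 96}
pop-min → 68; now {76, 87, 89, 91, 92, 93, 96}
pop-min → 76; now {87, 89, 91, 92, 93, 96}
insert 102 → {87, 89, 91, 92, 93, 96, 102}
insert 67 → {67, 87, 89, 91, 92, 93, 96, 102}
pop-min → 67; now {87, 89, 91, 92, 93, 96, 102}
insert 82 → {82, 87, 89, 91, 92, 93, 96, 102}
insert 78 → {78, 82, 87, 89, 91, 92, 93, 96, 102}
pop-min → 78; now {82, 87, 89, 91, 92, 93, 96, 102}
pop-min → 82; now {87, 89, 91, 92, 93, 96, 102}
insert 61 → {61, 87, 89, 91, 92, 93, 96, 102}
insert 72 → {61, 72, 87, 89, 91, 92, 93, 96, 102}
insert 73 → {61, 72, 73, 87, 89, 91, 92, 93, 96, 102}
pop-min → 61; now {72, 73, 87, 89, 91, 92, 93, 96, 102}
pop-min → 72; now {73, 87, 89, 91, 92, 93, 96, 102}
insert 59 → {59, 73, 87, 89, 91, 92, 93, 96, 102}
insert 99 → {59, 73, 87, 89, 91, 92, 93, 96, 99, 102}
pop-min → 59; now {73, 87, 89, 91, 92, 93, 96, 99, 102}

61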